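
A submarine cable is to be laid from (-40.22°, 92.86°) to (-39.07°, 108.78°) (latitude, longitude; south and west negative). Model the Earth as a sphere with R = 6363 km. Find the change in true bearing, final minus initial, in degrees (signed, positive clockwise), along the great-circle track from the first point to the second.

-10.2°

Initial bearing θ₁ = atan2(sin Δλ cos φ₂, cos φ₁ sin φ₂ − sin φ₁ cos φ₂ cos Δλ) = 89.77°
Final bearing θ₂ = (initial bearing from the destination back to the start) + 180° = 79.58°
Δθ = θ₂ − θ₁ = -10.2°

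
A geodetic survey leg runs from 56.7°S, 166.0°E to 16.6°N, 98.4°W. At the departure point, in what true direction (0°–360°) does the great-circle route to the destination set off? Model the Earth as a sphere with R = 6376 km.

N = sin Δλ·cos φ₂ = +0.9537;  D = cos φ₁ sin φ₂ − sin φ₁ cos φ₂ cos Δλ = +0.0787
initial course = atan2(N, D) = 85.28°

85.3°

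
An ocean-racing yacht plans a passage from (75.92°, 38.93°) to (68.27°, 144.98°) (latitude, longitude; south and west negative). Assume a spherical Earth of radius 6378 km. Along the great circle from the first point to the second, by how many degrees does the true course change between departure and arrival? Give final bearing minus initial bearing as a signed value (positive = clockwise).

Initial bearing θ₁ = atan2(sin Δλ cos φ₂, cos φ₁ sin φ₂ − sin φ₁ cos φ₂ cos Δλ) = 47.57°
Final bearing θ₂ = (initial bearing from the destination back to the start) + 180° = 150.99°
Δθ = θ₂ − θ₁ = +103.4°

+103.4°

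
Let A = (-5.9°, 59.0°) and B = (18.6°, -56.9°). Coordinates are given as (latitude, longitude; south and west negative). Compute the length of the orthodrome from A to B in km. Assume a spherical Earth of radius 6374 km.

12949 km

Haversine: a = sin²(Δφ/2)+cos φ₁ cos φ₂ sin²(Δλ/2) = 0.72229;  σ = 2·atan2(√a,√(1−a))
σ = 116.397° → d = Rσ = 6374·2.03150 = 12949 km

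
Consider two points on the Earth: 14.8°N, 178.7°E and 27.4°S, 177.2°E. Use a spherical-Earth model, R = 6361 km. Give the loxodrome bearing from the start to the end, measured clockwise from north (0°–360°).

182.0°

Meridional parts: M(φ₁)=+0.2612, M(φ₂)=-0.4976 → ΔM = -0.7588;  Δλ = -0.0262 rad
tan C = Δλ / ΔM = +0.0345 → C = 181.98°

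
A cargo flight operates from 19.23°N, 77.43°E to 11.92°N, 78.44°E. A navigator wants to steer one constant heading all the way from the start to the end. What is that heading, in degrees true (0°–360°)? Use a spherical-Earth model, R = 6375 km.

172.4°

Meridional parts: M(φ₁)=+0.3421, M(φ₂)=+0.2096 → ΔM = -0.1326;  Δλ = +0.0176 rad
tan C = Δλ / ΔM = -0.1330 → C = 172.42°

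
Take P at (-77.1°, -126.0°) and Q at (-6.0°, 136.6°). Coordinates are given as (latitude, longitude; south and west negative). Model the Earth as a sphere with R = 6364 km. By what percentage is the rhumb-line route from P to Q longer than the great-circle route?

Great circle: σ = 1.4974 rad → d_gc = Rσ = 9529.7 km
Rhumb: Δφ = +1.2409, Δλ = -1.7000, Δψ = +2.0750, q = Δφ/Δψ = 0.5980 → d_rh = R√(Δφ²+q²Δλ²) = 10209.1 km
Excess = (10209.1 − 9529.7) / 9529.7 = 679.4 / 9529.7 = 7.13% ≈ 7.1%

7.1%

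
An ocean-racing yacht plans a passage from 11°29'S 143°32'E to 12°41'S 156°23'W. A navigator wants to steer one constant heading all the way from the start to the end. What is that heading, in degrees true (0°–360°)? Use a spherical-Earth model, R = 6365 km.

91.2°

Meridional parts: M(φ₁)=-0.2018, M(φ₂)=-0.2232 → ΔM = -0.0214;  Δλ = +1.0487 rad
tan C = Δλ / ΔM = -48.9591 → C = 91.17°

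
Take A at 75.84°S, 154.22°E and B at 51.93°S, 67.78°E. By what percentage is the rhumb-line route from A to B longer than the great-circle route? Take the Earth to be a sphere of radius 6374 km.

Great circle: σ = 0.6877 rad → d_gc = Rσ = 4383.4 km
Rhumb: Δφ = +0.4173, Δλ = -1.5087, Δψ = +1.0217, q = Δφ/Δψ = 0.4085 → d_rh = R√(Δφ²+q²Δλ²) = 4743.7 km
Excess = (4743.7 − 4383.4) / 4383.4 = 360.3 / 4383.4 = 8.22% ≈ 8.2%

8.2%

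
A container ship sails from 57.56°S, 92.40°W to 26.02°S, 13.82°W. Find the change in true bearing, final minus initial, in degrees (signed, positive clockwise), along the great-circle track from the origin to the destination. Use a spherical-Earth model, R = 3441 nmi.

Initial bearing θ₁ = atan2(sin Δλ cos φ₂, cos φ₁ sin φ₂ − sin φ₁ cos φ₂ cos Δλ) = 95.52°
Final bearing θ₂ = (initial bearing from the destination back to the start) + 180° = 36.45°
Δθ = θ₂ − θ₁ = -59.1°

-59.1°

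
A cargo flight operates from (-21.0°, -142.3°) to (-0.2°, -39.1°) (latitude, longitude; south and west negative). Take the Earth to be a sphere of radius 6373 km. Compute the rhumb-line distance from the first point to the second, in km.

11453 km

Rhumb course C = atan2(Δλ, Δψ) with Δψ = ln[tan(π/4+φ₂/2)/tan(π/4+φ₁/2)] = +0.3715, Δλ = +1.8012 → C = 78.35°
d = R·|Δφ| / |cos C| = 6373·0.36303 / 0.20201 = 11453 km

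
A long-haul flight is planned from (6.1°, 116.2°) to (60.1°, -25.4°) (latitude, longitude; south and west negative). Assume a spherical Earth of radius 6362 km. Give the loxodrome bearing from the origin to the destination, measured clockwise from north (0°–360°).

296.2°

Δψ = ln[tan(π/4+φ₂/2)/tan(π/4+φ₁/2)] = +1.2138
Δλ = -2.4714 rad (taken the short way round)
course = atan2(Δλ, Δψ) = 296.16°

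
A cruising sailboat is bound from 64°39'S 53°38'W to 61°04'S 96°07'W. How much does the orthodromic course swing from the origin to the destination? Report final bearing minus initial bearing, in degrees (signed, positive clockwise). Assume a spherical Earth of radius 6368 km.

At departure: θ₁ = atan2(sin Δλ cos φ₂, cos φ₁ sin φ₂ − sin φ₁ cos φ₂ cos Δλ) = 260.91°
At arrival: θ₂ = atan2(sin Δλ cos φ₁, −cos φ₂ sin φ₁ + sin φ₂ cos φ₁ cos Δλ) = 299.09°
Δθ = θ₂ − θ₁ = +38.2°

+38.2°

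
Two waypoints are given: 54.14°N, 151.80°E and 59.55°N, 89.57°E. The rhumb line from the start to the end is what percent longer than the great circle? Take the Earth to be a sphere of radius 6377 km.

3.7%

Great circle: σ = 0.5790 rad → d_gc = Rσ = 3692.5 km
Rhumb: Δφ = +0.0944, Δλ = -1.0861, Δψ = +0.1730, q = Δφ/Δψ = 0.5457 → d_rh = R√(Δφ²+q²Δλ²) = 3827.6 km
Excess = (3827.6 − 3692.5) / 3692.5 = 135.1 / 3692.5 = 3.66% ≈ 3.7%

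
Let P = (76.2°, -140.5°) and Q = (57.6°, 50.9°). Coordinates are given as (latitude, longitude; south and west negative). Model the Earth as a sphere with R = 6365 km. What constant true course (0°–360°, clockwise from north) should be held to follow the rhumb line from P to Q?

253.4°

Δψ = ln[tan(π/4+φ₂/2)/tan(π/4+φ₁/2)] = -0.8758
Δλ = -2.9426 rad (taken the short way round)
course = atan2(Δλ, Δψ) = 253.43°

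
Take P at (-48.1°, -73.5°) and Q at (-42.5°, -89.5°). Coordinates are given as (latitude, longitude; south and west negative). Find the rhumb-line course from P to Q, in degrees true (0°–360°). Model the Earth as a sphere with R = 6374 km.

296.5°

Δψ = ln[tan(π/4+φ₂/2)/tan(π/4+φ₁/2)] = +0.1391
Δλ = -0.2793 rad (taken the short way round)
course = atan2(Δλ, Δψ) = 296.48°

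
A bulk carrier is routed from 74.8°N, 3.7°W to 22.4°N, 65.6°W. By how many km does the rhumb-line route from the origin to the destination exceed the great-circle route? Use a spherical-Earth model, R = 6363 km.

Great circle: cos σ = sin φ₁ sin φ₂ + cos φ₁ cos φ₂ cos Δλ,  σ = 1.0680 rad → d_gc = 6795.4 km
Rhumb line: Δψ = -1.6129, q = Δφ/Δψ = 0.5670, d_rh = R√(Δφ²+q²Δλ²) = 7004.2 km
Excess = 7004.2 − 6795.4 = 208.8 ≈ 209 km

209 km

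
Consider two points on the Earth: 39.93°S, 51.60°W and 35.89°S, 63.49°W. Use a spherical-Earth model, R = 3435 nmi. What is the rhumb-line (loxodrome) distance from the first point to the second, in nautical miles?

Δψ = ln[tan(π/4+φ₂/2)/tan(π/4+φ₁/2)] = +0.0894;  Δφ = +0.0705 rad,  Δλ = -0.2075 rad
q = Δφ/Δψ = 0.7886
d = R·√(Δφ² + q²Δλ²) = 3435·0.17820 = 612 nmi

612 nmi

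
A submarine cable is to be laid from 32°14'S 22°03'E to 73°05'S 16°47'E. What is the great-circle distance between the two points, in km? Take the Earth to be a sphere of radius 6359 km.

4544 km

cos σ = sin φ₁ sin φ₂ + cos φ₁ cos φ₂ cos Δλ
      = sin(-32.23°)sin(-73.08°) + cos(-32.23°)cos(-73.08°)cos(-5.27°) = 0.7554
σ = 40.941° → d = Rσ = 6359·0.71455 = 4544 km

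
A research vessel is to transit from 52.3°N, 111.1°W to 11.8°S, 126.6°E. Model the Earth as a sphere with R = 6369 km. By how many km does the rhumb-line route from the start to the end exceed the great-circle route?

633 km

Great circle: cos σ = sin φ₁ sin φ₂ + cos φ₁ cos φ₂ cos Δλ,  σ = 2.0734 rad → d_gc = 13205.2 km
Rhumb line: Δψ = -1.2821, q = Δφ/Δψ = 0.8726, d_rh = R√(Δφ²+q²Δλ²) = 13838.1 km
Excess = 13838.1 − 13205.2 = 632.9 ≈ 633 km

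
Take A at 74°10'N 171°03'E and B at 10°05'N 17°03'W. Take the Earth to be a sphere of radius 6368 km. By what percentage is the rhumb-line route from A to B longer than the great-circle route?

30.5%

Great circle: σ = 1.6685 rad → d_gc = Rσ = 10624.8 km
Rhumb: Δφ = -1.1185, Δλ = +3.0002, Δψ = -1.7960, q = Δφ/Δψ = 0.6228 → d_rh = R√(Δφ²+q²Δλ²) = 13867.1 km
Excess = (13867.1 − 10624.8) / 10624.8 = 3242.3 / 10624.8 = 30.52% ≈ 30.5%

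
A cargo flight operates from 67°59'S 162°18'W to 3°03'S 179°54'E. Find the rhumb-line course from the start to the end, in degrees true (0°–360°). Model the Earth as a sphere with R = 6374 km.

Meridional parts: M(φ₁)=-1.6372, M(φ₂)=-0.0533 → ΔM = +1.5839;  Δλ = -0.3107 rad
tan C = Δλ / ΔM = -0.1961 → C = 348.90°

348.9°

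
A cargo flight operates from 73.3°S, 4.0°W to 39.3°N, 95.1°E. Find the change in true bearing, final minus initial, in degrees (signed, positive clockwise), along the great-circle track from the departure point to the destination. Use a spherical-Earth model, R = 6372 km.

-63.4°

At departure: θ₁ = atan2(sin Δλ cos φ₂, cos φ₁ sin φ₂ − sin φ₁ cos φ₂ cos Δλ) = 85.15°
At arrival: θ₂ = atan2(sin Δλ cos φ₁, −cos φ₂ sin φ₁ + sin φ₂ cos φ₁ cos Δλ) = 21.72°
Δθ = θ₂ − θ₁ = -63.4°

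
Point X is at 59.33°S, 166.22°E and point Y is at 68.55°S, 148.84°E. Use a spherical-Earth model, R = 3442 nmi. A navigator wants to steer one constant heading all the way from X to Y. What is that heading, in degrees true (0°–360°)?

Δψ = ln[tan(π/4+φ₂/2)/tan(π/4+φ₁/2)] = -0.3701
Δλ = -0.3033 rad (taken the short way round)
course = atan2(Δλ, Δψ) = 219.34°

219.3°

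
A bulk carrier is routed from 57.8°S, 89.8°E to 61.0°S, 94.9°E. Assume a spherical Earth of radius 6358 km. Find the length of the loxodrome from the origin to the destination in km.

457 km

Rhumb course C = atan2(Δλ, Δψ) with Δψ = ln[tan(π/4+φ₂/2)/tan(π/4+φ₁/2)] = -0.1098, Δλ = +0.0890 → C = 140.97°
d = R·|Δφ| / |cos C| = 6358·0.05585 / 0.77685 = 457 km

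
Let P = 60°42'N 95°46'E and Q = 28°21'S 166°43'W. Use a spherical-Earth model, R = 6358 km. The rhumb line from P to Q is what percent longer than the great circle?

Great circle: σ = 2.0606 rad → d_gc = Rσ = 13101.3 km
Rhumb: Δφ = -1.5542, Δλ = +1.7020, Δψ = -1.8580, q = Δφ/Δψ = 0.8365 → d_rh = R√(Δφ²+q²Δλ²) = 13401.0 km
Excess = (13401.0 − 13101.3) / 13101.3 = 299.7 / 13101.3 = 2.29% ≈ 2.3%

2.3%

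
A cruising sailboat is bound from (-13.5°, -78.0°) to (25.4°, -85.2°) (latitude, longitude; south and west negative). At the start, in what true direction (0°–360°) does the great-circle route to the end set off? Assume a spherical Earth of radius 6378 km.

N = sin Δλ·cos φ₂ = -0.1132;  D = cos φ₁ sin φ₂ − sin φ₁ cos φ₂ cos Δλ = +0.6263
initial course = atan2(N, D) = 349.75°

349.8°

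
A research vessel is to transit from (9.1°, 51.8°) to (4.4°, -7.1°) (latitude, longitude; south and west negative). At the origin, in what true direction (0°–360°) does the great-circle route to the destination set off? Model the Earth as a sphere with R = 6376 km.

N = sin Δλ·cos φ₂ = -0.8537;  D = cos φ₁ sin φ₂ − sin φ₁ cos φ₂ cos Δλ = -0.0057
initial course = atan2(N, D) = 269.62°

269.6°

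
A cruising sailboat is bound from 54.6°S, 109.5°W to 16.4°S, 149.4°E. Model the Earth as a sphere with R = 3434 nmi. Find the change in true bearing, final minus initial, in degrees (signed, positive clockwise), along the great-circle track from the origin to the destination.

At departure: θ₁ = atan2(sin Δλ cos φ₂, cos φ₁ sin φ₂ − sin φ₁ cos φ₂ cos Δλ) = 251.55°
At arrival: θ₂ = atan2(sin Δλ cos φ₁, −cos φ₂ sin φ₁ + sin φ₂ cos φ₁ cos Δλ) = 325.05°
Δθ = θ₂ − θ₁ = +73.5°

+73.5°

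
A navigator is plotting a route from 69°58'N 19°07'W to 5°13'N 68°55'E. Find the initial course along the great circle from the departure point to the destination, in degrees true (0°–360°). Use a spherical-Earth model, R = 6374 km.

90.1°

N = sin Δλ·cos φ₂ = +0.9953;  D = cos φ₁ sin φ₂ − sin φ₁ cos φ₂ cos Δλ = -0.0010
initial course = atan2(N, D) = 90.06°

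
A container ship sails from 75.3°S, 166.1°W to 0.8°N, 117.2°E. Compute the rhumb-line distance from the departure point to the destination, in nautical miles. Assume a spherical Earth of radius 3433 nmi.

5436 nmi

Δψ = ln[tan(π/4+φ₂/2)/tan(π/4+φ₁/2)] = +2.0620;  Δφ = +1.3282 rad,  Δλ = -1.3387 rad
q = Δφ/Δψ = 0.6441
d = R·√(Δφ² + q²Δλ²) = 3433·1.58355 = 5436 nmi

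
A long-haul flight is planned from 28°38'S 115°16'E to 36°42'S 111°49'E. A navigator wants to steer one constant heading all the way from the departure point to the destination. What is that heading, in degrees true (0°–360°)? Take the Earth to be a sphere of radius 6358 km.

199.8°

Δψ = ln[tan(π/4+φ₂/2)/tan(π/4+φ₁/2)] = -0.1675
Δλ = -0.0602 rad (taken the short way round)
course = atan2(Δλ, Δψ) = 199.77°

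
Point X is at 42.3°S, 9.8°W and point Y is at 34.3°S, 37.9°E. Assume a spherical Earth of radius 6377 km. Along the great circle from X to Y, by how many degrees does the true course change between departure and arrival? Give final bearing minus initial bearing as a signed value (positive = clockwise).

Initial bearing θ₁ = atan2(sin Δλ cos φ₂, cos φ₁ sin φ₂ − sin φ₁ cos φ₂ cos Δλ) = 93.99°
Final bearing θ₂ = (initial bearing from the destination back to the start) + 180° = 63.27°
Δθ = θ₂ − θ₁ = -30.7°

-30.7°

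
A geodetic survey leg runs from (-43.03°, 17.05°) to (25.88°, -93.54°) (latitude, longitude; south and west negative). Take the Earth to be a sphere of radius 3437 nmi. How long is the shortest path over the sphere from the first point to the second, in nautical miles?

Haversine: a = sin²(Δφ/2)+cos φ₁ cos φ₂ sin²(Δλ/2) = 0.76457;  σ = 2·atan2(√a,√(1−a))
σ = 121.948° → d = Rσ = 3437·2.12839 = 7315 nmi

7315 nmi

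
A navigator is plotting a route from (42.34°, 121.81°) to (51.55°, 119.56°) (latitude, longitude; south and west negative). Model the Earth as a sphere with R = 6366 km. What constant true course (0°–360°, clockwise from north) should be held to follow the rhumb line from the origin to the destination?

Meridional parts: M(φ₁)=+0.8172, M(φ₂)=+1.0535 → ΔM = +0.2363;  Δλ = -0.0393 rad
tan C = Δλ / ΔM = -0.1662 → C = 350.56°

350.6°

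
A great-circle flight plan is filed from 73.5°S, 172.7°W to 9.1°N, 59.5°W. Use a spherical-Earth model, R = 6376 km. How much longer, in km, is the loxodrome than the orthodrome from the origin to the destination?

Great circle: cos σ = sin φ₁ sin φ₂ + cos φ₁ cos φ₂ cos Δλ,  σ = 1.8360 rad → d_gc = 11706.4 km
Rhumb line: Δψ = +2.0906, q = Δφ/Δψ = 0.6896, d_rh = R√(Δφ²+q²Δλ²) = 12647.3 km
Excess = 12647.3 − 11706.4 = 940.9 ≈ 941 km

941 km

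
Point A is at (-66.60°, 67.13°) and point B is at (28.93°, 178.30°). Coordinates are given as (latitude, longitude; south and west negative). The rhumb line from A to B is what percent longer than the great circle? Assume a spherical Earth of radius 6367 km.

4.2%

Great circle: σ = 2.1767 rad → d_gc = Rσ = 13858.9 km
Rhumb: Δφ = +1.6673, Δλ = +1.9403, Δψ = +2.1025, q = Δφ/Δψ = 0.7930 → d_rh = R√(Δφ²+q²Δλ²) = 14445.6 km
Excess = (14445.6 − 13858.9) / 13858.9 = 586.7 / 13858.9 = 4.23% ≈ 4.2%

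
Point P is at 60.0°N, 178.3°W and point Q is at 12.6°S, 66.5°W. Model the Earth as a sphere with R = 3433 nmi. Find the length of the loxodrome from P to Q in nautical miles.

Δψ = ln[tan(π/4+φ₂/2)/tan(π/4+φ₁/2)] = -1.5387;  Δφ = -1.2671 rad,  Δλ = +1.9513 rad
q = Δφ/Δψ = 0.8235
d = R·√(Δφ² + q²Δλ²) = 3433·2.04639 = 7025 nmi

7025 nmi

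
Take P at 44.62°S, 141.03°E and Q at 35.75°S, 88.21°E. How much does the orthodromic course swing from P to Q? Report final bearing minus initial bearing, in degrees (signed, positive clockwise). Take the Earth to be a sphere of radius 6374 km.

+35.6°

At departure: θ₁ = atan2(sin Δλ cos φ₂, cos φ₁ sin φ₂ − sin φ₁ cos φ₂ cos Δλ) = 263.70°
At arrival: θ₂ = atan2(sin Δλ cos φ₁, −cos φ₂ sin φ₁ + sin φ₂ cos φ₁ cos Δλ) = 299.34°
Δθ = θ₂ − θ₁ = +35.6°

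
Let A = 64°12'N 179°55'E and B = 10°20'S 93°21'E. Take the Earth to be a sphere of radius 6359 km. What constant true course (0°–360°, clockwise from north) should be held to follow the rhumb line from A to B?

Δψ = ln[tan(π/4+φ₂/2)/tan(π/4+φ₁/2)] = -1.6552
Δλ = -1.5109 rad (taken the short way round)
course = atan2(Δλ, Δψ) = 222.39°

222.4°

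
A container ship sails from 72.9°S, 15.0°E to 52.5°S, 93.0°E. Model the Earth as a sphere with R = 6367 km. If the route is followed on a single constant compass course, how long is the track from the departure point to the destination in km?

Rhumb course C = atan2(Δλ, Δψ) with Δψ = ln[tan(π/4+φ₂/2)/tan(π/4+φ₁/2)] = +0.8144, Δλ = +1.3614 → C = 59.11°
d = R·|Δφ| / |cos C| = 6367·0.35605 / 0.51338 = 4416 km

4416 km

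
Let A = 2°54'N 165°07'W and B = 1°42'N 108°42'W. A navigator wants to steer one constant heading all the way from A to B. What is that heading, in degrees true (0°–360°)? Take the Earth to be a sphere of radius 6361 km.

Δψ = ln[tan(π/4+φ₂/2)/tan(π/4+φ₁/2)] = -0.0210
Δλ = +0.9847 rad (taken the short way round)
course = atan2(Δλ, Δψ) = 91.22°

91.2°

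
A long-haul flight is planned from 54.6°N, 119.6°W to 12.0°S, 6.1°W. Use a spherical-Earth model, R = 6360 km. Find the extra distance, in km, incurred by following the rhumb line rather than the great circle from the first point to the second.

Great circle: cos σ = sin φ₁ sin φ₂ + cos φ₁ cos φ₂ cos Δλ,  σ = 1.9773 rad → d_gc = 12575.7 km
Rhumb line: Δψ = -1.3531, q = Δφ/Δψ = 0.8590, d_rh = R√(Δφ²+q²Δλ²) = 13106.9 km
Excess = 13106.9 − 12575.7 = 531.2 ≈ 531 km

531 km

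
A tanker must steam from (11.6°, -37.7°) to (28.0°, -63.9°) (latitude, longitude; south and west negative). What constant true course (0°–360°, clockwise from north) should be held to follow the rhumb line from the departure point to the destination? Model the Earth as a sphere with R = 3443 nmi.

Meridional parts: M(φ₁)=+0.2039, M(φ₂)=+0.5094 → ΔM = +0.3055;  Δλ = -0.4573 rad
tan C = Δλ / ΔM = -1.4966 → C = 303.75°

303.7°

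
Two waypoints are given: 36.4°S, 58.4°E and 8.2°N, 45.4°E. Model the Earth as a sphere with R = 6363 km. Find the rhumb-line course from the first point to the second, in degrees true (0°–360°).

Δψ = ln[tan(π/4+φ₂/2)/tan(π/4+φ₁/2)] = +0.8265
Δλ = -0.2269 rad (taken the short way round)
course = atan2(Δλ, Δψ) = 344.65°

344.6°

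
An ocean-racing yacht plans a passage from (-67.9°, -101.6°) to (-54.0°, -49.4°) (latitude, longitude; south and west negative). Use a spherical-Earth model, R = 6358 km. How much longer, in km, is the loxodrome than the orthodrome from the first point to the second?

84 km

Great circle: cos σ = sin φ₁ sin φ₂ + cos φ₁ cos φ₂ cos Δλ,  σ = 0.4841 rad → d_gc = 3077.6 km
Rhumb line: Δψ = +0.5091, q = Δφ/Δψ = 0.4765, d_rh = R√(Δφ²+q²Δλ²) = 3162.0 km
Excess = 3162.0 − 3077.6 = 84.4 ≈ 84 km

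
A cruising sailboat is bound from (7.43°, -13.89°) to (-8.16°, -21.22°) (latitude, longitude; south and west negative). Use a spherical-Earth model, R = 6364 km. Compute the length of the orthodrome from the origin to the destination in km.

1912 km

cos σ = sin φ₁ sin φ₂ + cos φ₁ cos φ₂ cos Δλ
      = sin(7.43°)sin(-8.16°) + cos(7.43°)cos(-8.16°)cos(-7.33°) = 0.9552
σ = 17.218° → d = Rσ = 6364·0.30050 = 1912 km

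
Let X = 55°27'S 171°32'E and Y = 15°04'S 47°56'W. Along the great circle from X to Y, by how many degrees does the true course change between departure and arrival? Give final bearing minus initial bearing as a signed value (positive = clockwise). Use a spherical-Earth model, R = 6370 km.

Initial bearing θ₁ = atan2(sin Δλ cos φ₂, cos φ₁ sin φ₂ − sin φ₁ cos φ₂ cos Δλ) = 141.13°
Final bearing θ₂ = (initial bearing from the destination back to the start) + 180° = 21.63°
Δθ = θ₂ − θ₁ = -119.5°

-119.5°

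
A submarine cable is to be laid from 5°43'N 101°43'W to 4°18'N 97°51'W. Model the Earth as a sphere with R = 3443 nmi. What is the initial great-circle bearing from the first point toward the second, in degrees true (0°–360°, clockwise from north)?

N = sin Δλ·cos φ₂ = +0.0672;  D = cos φ₁ sin φ₂ − sin φ₁ cos φ₂ cos Δλ = -0.0245
initial course = atan2(N, D) = 110.02°

110.0°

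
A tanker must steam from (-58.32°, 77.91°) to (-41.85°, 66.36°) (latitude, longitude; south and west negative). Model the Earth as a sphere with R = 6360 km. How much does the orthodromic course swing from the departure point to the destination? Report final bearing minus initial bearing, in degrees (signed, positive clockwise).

At departure: θ₁ = atan2(sin Δλ cos φ₂, cos φ₁ sin φ₂ − sin φ₁ cos φ₂ cos Δλ) = 331.14°
At arrival: θ₂ = atan2(sin Δλ cos φ₁, −cos φ₂ sin φ₁ + sin φ₂ cos φ₁ cos Δλ) = 340.11°
Δθ = θ₂ − θ₁ = +9.0°

+9.0°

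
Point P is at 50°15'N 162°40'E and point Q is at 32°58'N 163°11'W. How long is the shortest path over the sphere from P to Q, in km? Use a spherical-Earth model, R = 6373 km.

Haversine: a = sin²(Δφ/2)+cos φ₁ cos φ₂ sin²(Δλ/2) = 0.06883;  σ = 2·atan2(√a,√(1−a))
σ = 30.419° → d = Rσ = 6373·0.53092 = 3384 km

3384 km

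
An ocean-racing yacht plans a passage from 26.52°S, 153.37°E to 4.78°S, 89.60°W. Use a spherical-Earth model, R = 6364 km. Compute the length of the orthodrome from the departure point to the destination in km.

cos σ = sin φ₁ sin φ₂ + cos φ₁ cos φ₂ cos Δλ
      = sin(-26.52°)sin(-4.78°) + cos(-26.52°)cos(-4.78°)cos(117.03°) = -0.3680
σ = 111.593° → d = Rσ = 6364·1.94767 = 12395 km

12395 km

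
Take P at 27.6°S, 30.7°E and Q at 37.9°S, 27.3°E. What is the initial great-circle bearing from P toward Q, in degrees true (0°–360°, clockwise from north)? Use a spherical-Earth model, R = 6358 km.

194.6°

N = sin Δλ·cos φ₂ = -0.0468;  D = cos φ₁ sin φ₂ − sin φ₁ cos φ₂ cos Δλ = -0.1794
initial course = atan2(N, D) = 194.62°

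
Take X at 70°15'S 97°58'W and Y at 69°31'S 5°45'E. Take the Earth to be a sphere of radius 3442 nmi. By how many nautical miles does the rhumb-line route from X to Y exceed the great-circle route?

Great circle: cos σ = sin φ₁ sin φ₂ + cos φ₁ cos φ₂ cos Δλ,  σ = 0.5479 rad → d_gc = 1885.8 nmi
Rhumb line: Δψ = +0.0372, q = Δφ/Δψ = 0.3439, d_rh = R√(Δφ²+q²Δλ²) = 2143.2 nmi
Excess = 2143.2 − 1885.8 = 257.4 ≈ 257 nmi

257 nmi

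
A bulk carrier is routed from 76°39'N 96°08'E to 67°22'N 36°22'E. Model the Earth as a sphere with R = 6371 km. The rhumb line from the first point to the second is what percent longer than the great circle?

Great circle: σ = 0.3399 rad → d_gc = Rσ = 2165.5 km
Rhumb: Δφ = -0.1620, Δλ = -1.0431, Δψ = -0.5365, q = Δφ/Δψ = 0.3020 → d_rh = R√(Δφ²+q²Δλ²) = 2257.0 km
Excess = (2257.0 − 2165.5) / 2165.5 = 91.5 / 2165.5 = 4.23% ≈ 4.2%

4.2%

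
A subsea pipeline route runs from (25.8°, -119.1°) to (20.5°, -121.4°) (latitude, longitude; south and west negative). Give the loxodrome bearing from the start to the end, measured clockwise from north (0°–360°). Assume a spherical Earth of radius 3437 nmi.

201.7°

Meridional parts: M(φ₁)=+0.4663, M(φ₂)=+0.3657 → ΔM = -0.1007;  Δλ = -0.0401 rad
tan C = Δλ / ΔM = +0.3988 → C = 201.74°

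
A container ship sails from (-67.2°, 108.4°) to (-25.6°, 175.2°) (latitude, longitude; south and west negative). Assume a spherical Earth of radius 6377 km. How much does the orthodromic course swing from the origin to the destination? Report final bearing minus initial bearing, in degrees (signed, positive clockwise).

At departure: θ₁ = atan2(sin Δλ cos φ₂, cos φ₁ sin φ₂ − sin φ₁ cos φ₂ cos Δλ) = 79.07°
At arrival: θ₂ = atan2(sin Δλ cos φ₁, −cos φ₂ sin φ₁ + sin φ₂ cos φ₁ cos Δλ) = 24.95°
Δθ = θ₂ − θ₁ = -54.1°

-54.1°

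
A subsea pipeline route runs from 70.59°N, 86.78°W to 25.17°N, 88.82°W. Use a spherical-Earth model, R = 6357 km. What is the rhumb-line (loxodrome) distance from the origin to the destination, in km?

Rhumb course C = atan2(Δλ, Δψ) with Δψ = ln[tan(π/4+φ₂/2)/tan(π/4+φ₁/2)] = -1.3118, Δλ = -0.0356 → C = 181.55°
d = R·|Δφ| / |cos C| = 6357·0.79273 / 0.99963 = 5041 km

5041 km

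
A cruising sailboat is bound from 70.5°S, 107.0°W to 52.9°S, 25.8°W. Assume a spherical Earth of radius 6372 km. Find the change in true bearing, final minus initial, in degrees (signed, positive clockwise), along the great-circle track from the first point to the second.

Initial bearing θ₁ = atan2(sin Δλ cos φ₂, cos φ₁ sin φ₂ − sin φ₁ cos φ₂ cos Δλ) = 106.74°
Final bearing θ₂ = (initial bearing from the destination back to the start) + 180° = 32.00°
Δθ = θ₂ − θ₁ = -74.7°

-74.7°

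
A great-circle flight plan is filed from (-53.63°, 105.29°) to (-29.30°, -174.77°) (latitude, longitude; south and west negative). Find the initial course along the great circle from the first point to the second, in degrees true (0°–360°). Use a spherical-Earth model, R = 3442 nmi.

θ = atan2( sin Δλ·cos φ₂ ,  cos φ₁ sin φ₂ − sin φ₁ cos φ₂ cos Δλ )
  = atan2(+0.8587, -0.1675) = 101.04°

101.0°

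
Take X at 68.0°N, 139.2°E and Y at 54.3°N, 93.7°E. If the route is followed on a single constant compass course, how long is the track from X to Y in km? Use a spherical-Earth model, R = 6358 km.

2834 km

Δψ = ln[tan(π/4+φ₂/2)/tan(π/4+φ₁/2)] = -0.5048;  Δφ = -0.2391 rad,  Δλ = -0.7941 rad
q = Δφ/Δψ = 0.4737
d = R·√(Δφ² + q²Δλ²) = 6358·0.44571 = 2834 km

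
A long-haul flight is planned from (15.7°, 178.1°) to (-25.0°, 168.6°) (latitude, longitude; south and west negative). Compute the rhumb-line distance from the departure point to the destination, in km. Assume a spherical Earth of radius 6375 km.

4644 km

Δψ = ln[tan(π/4+φ₂/2)/tan(π/4+φ₁/2)] = -0.7284;  Δφ = -0.7103 rad,  Δλ = -0.1658 rad
q = Δφ/Δψ = 0.9752
d = R·√(Δφ² + q²Δλ²) = 6375·0.72852 = 4644 km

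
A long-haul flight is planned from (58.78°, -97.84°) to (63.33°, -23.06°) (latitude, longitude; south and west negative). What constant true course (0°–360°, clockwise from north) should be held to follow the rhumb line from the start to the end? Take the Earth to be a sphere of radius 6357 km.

82.8°

Δψ = ln[tan(π/4+φ₂/2)/tan(π/4+φ₁/2)] = +0.1644
Δλ = +1.3052 rad (taken the short way round)
course = atan2(Δλ, Δψ) = 82.82°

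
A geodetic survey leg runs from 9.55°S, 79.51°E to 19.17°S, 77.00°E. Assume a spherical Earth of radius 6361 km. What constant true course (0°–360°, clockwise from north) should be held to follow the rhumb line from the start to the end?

Meridional parts: M(φ₁)=-0.1675, M(φ₂)=-0.3410 → ΔM = -0.1735;  Δλ = -0.0438 rad
tan C = Δλ / ΔM = +0.2524 → C = 194.17°

194.2°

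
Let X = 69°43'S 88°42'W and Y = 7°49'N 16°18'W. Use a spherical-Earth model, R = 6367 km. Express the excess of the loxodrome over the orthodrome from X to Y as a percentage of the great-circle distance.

Great circle: σ = 1.5945 rad → d_gc = Rσ = 10152.3 km
Rhumb: Δφ = +1.3532, Δλ = +1.2636, Δψ = +1.8579, q = Δφ/Δψ = 0.7284 → d_rh = R√(Δφ²+q²Δλ²) = 10419.8 km
Excess = (10419.8 − 10152.3) / 10152.3 = 267.5 / 10152.3 = 2.63% ≈ 2.6%

2.6%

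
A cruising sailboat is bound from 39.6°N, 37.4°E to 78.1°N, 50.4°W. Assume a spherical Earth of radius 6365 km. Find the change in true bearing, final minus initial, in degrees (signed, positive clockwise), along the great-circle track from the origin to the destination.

At departure: θ₁ = atan2(sin Δλ cos φ₂, cos φ₁ sin φ₂ − sin φ₁ cos φ₂ cos Δλ) = 344.62°
At arrival: θ₂ = atan2(sin Δλ cos φ₁, −cos φ₂ sin φ₁ + sin φ₂ cos φ₁ cos Δλ) = 262.42°
Δθ = θ₂ − θ₁ = -82.2°

-82.2°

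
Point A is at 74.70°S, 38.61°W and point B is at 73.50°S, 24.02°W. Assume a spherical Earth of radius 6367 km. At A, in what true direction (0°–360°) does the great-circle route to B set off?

80.4°

θ = atan2( sin Δλ·cos φ₂ ,  cos φ₁ sin φ₂ − sin φ₁ cos φ₂ cos Δλ )
  = atan2(+0.0715, +0.0121) = 80.39°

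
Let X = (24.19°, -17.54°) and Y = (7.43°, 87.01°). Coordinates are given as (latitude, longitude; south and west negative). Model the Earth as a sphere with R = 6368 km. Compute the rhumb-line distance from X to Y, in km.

11289 km

Δψ = ln[tan(π/4+φ₂/2)/tan(π/4+φ₁/2)] = -0.3053;  Δφ = -0.2925 rad,  Δλ = +1.8247 rad
q = Δφ/Δψ = 0.9582
d = R·√(Δφ² + q²Δλ²) = 6368·1.77273 = 11289 km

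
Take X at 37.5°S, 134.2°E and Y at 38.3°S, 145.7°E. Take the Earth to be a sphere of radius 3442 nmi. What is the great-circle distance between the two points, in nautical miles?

547 nmi

cos σ = sin φ₁ sin φ₂ + cos φ₁ cos φ₂ cos Δλ
      = sin(-37.50°)sin(-38.30°) + cos(-37.50°)cos(-38.30°)cos(11.50°) = 0.9874
σ = 9.104° → d = Rσ = 3442·0.15889 = 547 nmi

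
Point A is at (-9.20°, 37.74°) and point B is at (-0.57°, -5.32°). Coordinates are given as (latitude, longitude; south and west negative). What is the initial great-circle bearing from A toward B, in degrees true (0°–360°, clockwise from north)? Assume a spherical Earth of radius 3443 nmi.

N = sin Δλ·cos φ₂ = -0.6827;  D = cos φ₁ sin φ₂ − sin φ₁ cos φ₂ cos Δλ = +0.1070
initial course = atan2(N, D) = 278.91°

278.9°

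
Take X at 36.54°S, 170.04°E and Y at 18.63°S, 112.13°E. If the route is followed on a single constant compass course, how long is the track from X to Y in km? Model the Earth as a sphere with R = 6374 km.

6014 km

Δψ = ln[tan(π/4+φ₂/2)/tan(π/4+φ₁/2)] = +0.3549;  Δφ = +0.3126 rad,  Δλ = -1.0107 rad
q = Δφ/Δψ = 0.8807
d = R·√(Δφ² + q²Δλ²) = 6374·0.94345 = 6014 km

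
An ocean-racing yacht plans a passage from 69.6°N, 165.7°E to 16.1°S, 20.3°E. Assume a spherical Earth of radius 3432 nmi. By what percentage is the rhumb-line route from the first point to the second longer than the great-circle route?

Great circle: σ = 2.1360 rad → d_gc = Rσ = 7330.8 nmi
Rhumb: Δφ = -1.4957, Δλ = -2.5377, Δψ = -2.0000, q = Δφ/Δψ = 0.7479 → d_rh = R√(Δφ²+q²Δλ²) = 8293.3 nmi
Excess = (8293.3 − 7330.8) / 7330.8 = 962.5 / 7330.8 = 13.13% ≈ 13.1%

13.1%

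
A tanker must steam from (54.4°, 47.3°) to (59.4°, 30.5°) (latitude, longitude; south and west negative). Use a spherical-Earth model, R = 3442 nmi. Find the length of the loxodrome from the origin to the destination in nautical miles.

627 nmi

Δψ = ln[tan(π/4+φ₂/2)/tan(π/4+φ₁/2)] = +0.1601;  Δφ = +0.0873 rad,  Δλ = -0.2932 rad
q = Δφ/Δψ = 0.5451
d = R·√(Δφ² + q²Δλ²) = 3442·0.18211 = 627 nmi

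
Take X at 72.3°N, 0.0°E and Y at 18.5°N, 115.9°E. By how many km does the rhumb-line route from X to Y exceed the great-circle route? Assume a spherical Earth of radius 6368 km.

1033 km

Great circle: cos σ = sin φ₁ sin φ₂ + cos φ₁ cos φ₂ cos Δλ,  σ = 1.3935 rad → d_gc = 8874.0 km
Rhumb line: Δψ = -1.5312, q = Δφ/Δψ = 0.6133, d_rh = R√(Δφ²+q²Δλ²) = 9907.4 km
Excess = 9907.4 − 8874.0 = 1033.4 ≈ 1033 km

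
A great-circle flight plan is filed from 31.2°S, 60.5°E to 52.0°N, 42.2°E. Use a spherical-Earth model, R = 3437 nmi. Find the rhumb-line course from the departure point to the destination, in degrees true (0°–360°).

Δψ = ln[tan(π/4+φ₂/2)/tan(π/4+φ₁/2)] = +1.6398
Δλ = -0.3194 rad (taken the short way round)
course = atan2(Δλ, Δψ) = 348.98°

349.0°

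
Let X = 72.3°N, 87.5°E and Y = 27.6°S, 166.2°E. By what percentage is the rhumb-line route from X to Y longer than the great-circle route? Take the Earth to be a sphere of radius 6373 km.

2.4%

Great circle: σ = 1.9699 rad → d_gc = Rσ = 12554.0 km
Rhumb: Δφ = -1.7436, Δλ = +1.3736, Δψ = -2.3613, q = Δφ/Δψ = 0.7384 → d_rh = R√(Δφ²+q²Δλ²) = 12855.1 km
Excess = (12855.1 − 12554.0) / 12554.0 = 301.1 / 12554.0 = 2.40% ≈ 2.4%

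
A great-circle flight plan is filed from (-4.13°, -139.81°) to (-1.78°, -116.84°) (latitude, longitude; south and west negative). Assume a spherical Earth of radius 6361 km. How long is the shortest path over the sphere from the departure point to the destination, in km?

2560 km

cos σ = sin φ₁ sin φ₂ + cos φ₁ cos φ₂ cos Δλ
      = sin(-4.13°)sin(-1.78°) + cos(-4.13°)cos(-1.78°)cos(22.97°) = 0.9201
σ = 23.057° → d = Rσ = 6361·0.40243 = 2560 km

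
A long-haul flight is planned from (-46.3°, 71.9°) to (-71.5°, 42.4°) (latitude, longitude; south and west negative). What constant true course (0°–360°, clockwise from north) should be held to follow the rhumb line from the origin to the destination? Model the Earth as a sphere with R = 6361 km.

Δψ = ln[tan(π/4+φ₂/2)/tan(π/4+φ₁/2)] = -0.9010
Δλ = -0.5149 rad (taken the short way round)
course = atan2(Δλ, Δψ) = 209.74°

209.7°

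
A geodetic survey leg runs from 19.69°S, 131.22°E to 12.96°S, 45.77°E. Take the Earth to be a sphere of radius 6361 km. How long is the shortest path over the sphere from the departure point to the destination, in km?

Haversine: a = sin²(Δφ/2)+cos φ₁ cos φ₂ sin²(Δλ/2) = 0.42582;  σ = 2·atan2(√a,√(1−a))
σ = 81.469° → d = Rσ = 6361·1.42189 = 9045 km

9045 km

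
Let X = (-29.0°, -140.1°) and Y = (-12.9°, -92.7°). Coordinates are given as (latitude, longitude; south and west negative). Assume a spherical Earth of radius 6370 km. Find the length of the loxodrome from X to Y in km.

5217 km

Rhumb course C = atan2(Δλ, Δψ) with Δψ = ln[tan(π/4+φ₂/2)/tan(π/4+φ₁/2)] = +0.3022, Δλ = +0.8273 → C = 69.93°
d = R·|Δφ| / |cos C| = 6370·0.28100 / 0.34309 = 5217 km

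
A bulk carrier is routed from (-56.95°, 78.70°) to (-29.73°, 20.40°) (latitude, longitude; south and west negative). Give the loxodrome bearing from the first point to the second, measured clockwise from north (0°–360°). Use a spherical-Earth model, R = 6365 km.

Meridional parts: M(φ₁)=-1.2151, M(φ₂)=-0.5439 → ΔM = +0.6712;  Δλ = -1.0175 rad
tan C = Δλ / ΔM = -1.5160 → C = 303.41°

303.4°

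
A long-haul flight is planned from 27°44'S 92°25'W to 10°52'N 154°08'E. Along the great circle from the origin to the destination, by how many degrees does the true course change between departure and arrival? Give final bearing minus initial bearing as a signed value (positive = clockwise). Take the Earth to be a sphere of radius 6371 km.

At departure: θ₁ = atan2(sin Δλ cos φ₂, cos φ₁ sin φ₂ − sin φ₁ cos φ₂ cos Δλ) = 269.05°
At arrival: θ₂ = atan2(sin Δλ cos φ₁, −cos φ₂ sin φ₁ + sin φ₂ cos φ₁ cos Δλ) = 295.69°
Δθ = θ₂ − θ₁ = +26.6°

+26.6°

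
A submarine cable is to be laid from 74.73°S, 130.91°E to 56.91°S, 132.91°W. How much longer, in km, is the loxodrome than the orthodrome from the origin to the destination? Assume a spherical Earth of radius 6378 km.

450 km

Great circle: cos σ = sin φ₁ sin φ₂ + cos φ₁ cos φ₂ cos Δλ,  σ = 0.6555 rad → d_gc = 4180.6 km
Rhumb line: Δψ = +0.7957, q = Δφ/Δψ = 0.3909, d_rh = R√(Δφ²+q²Δλ²) = 4631.0 km
Excess = 4631.0 − 4180.6 = 450.4 ≈ 450 km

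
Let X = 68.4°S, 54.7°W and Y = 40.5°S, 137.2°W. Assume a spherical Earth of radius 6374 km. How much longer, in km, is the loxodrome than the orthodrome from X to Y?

Great circle: cos σ = sin φ₁ sin φ₂ + cos φ₁ cos φ₂ cos Δλ,  σ = 0.8758 rad → d_gc = 5582.4 km
Rhumb line: Δψ = +0.8824, q = Δφ/Δψ = 0.5518, d_rh = R√(Δφ²+q²Δλ²) = 5940.2 km
Excess = 5940.2 − 5582.4 = 357.8 ≈ 358 km

358 km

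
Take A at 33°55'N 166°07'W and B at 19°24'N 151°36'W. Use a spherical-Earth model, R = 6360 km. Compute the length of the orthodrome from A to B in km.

Haversine: a = sin²(Δφ/2)+cos φ₁ cos φ₂ sin²(Δλ/2) = 0.02846;  σ = 2·atan2(√a,√(1−a))
σ = 19.424° → d = Rσ = 6360·0.33901 = 2156 km

2156 km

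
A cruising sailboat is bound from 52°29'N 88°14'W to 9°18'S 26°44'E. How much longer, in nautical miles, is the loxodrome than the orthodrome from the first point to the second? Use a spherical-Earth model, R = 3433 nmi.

Great circle: cos σ = sin φ₁ sin φ₂ + cos φ₁ cos φ₂ cos Δλ,  σ = 1.9626 rad → d_gc = 6737.6 nmi
Rhumb line: Δψ = -1.2430, q = Δφ/Δψ = 0.8675, d_rh = R√(Δφ²+q²Δλ²) = 7029.7 nmi
Excess = 7029.7 − 6737.6 = 292.1 ≈ 292 nmi

292 nmi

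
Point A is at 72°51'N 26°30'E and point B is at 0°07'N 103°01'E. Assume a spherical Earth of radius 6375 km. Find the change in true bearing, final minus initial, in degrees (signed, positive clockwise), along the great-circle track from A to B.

At departure: θ₁ = atan2(sin Δλ cos φ₂, cos φ₁ sin φ₂ − sin φ₁ cos φ₂ cos Δλ) = 102.87°
At arrival: θ₂ = atan2(sin Δλ cos φ₁, −cos φ₂ sin φ₁ + sin φ₂ cos φ₁ cos Δλ) = 163.29°
Δθ = θ₂ − θ₁ = +60.4°

+60.4°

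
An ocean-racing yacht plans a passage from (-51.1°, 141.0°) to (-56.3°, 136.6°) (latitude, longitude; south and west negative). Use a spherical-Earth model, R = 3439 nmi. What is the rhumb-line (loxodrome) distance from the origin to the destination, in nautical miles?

349 nmi

Rhumb course C = atan2(Δλ, Δψ) with Δψ = ln[tan(π/4+φ₂/2)/tan(π/4+φ₁/2)] = -0.1536, Δλ = -0.0768 → C = 206.57°
d = R·|Δφ| / |cos C| = 3439·0.09076 / 0.89438 = 349 nmi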